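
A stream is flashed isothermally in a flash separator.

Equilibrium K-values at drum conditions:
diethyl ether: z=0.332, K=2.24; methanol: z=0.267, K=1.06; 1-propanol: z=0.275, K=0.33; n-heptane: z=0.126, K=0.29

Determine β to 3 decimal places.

β = 0.250

Rachford–Rice: g(β) = Σ zᵢ(Kᵢ−1)/(1+β(Kᵢ−1)) = 0.
Check two-phase: ΣzᵢKᵢ = 1.154 > 1 and Σzᵢ/Kᵢ = 1.668 > 1, so g(0) = 0.154 > 0 and g(1) = -0.668 < 0.
Newton–Raphson from β = 0.5:
  β = 0.500: g = -0.1461, g' = -0.627 → β = 0.267
  β = 0.267: g = -0.0098, g' = -0.569 → β = 0.250
Converged at β = 0.250.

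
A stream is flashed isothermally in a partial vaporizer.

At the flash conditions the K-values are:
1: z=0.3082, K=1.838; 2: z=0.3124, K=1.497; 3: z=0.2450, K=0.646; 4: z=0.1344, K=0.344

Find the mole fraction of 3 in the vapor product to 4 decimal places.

Material balance + equilibrium reduce to Σ zᵢ(Kᵢ−1)/(1+ψ(Kᵢ−1)) = 0.
Check two-phase: ΣzᵢKᵢ = 1.2386 > 1 and Σzᵢ/Kᵢ = 1.1463 > 1, so g(0) = 0.2386 > 0 and g(1) = -0.1463 < 0.
Iterate (Newton) starting at ψ = 0.32:
  ψ = 0.3200: g = 0.12821, g' = -0.3237 → ψ = 0.7161
  ψ = 0.7161: g = -0.00653, g' = -0.3873 → ψ = 0.6992
  ψ = 0.6992: g = -0.00006, g' = -0.3802 → ψ = 0.6991
Converged at ψ = 0.6991.
Compositions from xᵢ = zᵢ/(1+ψ(Kᵢ−1)), yᵢ = Kᵢxᵢ:
  1: x = 0.1943, y = 0.3572
  2: x = 0.2318, y = 0.3471
  3: x = 0.3256, y = 0.2103
  4: x = 0.2482, y = 0.0854

y_3 = 0.2103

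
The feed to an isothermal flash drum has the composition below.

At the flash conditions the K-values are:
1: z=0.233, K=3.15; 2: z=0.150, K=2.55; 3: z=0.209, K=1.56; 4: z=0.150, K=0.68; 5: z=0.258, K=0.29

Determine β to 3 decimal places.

β = 0.662

Newton–Raphson from β = 0.5:
  β = 0.500: g = 0.1227, g' = -0.739 → β = 0.666
  β = 0.666: g = -0.0029, g' = -0.797 → β = 0.662
Converged at β = 0.662.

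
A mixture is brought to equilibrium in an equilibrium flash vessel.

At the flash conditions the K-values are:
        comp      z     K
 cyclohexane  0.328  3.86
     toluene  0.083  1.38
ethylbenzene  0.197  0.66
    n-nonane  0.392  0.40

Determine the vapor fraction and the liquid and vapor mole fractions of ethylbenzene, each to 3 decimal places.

ψ = 0.495, x_ethylbenzene = 0.237, y_ethylbenzene = 0.156

Newton iteration, ψ⁰ = 0.3:
  ψ = 0.300: g = 0.1718, g' = -1.025 → ψ = 0.468
  ψ = 0.468: g = 0.0216, g' = -0.805 → ψ = 0.494
  ψ = 0.494: g = 0.0002, g' = -0.787 → ψ = 0.495
Converged at ψ = 0.495.
Compositions from xᵢ = zᵢ/(1+ψ(Kᵢ−1)), yᵢ = Kᵢxᵢ:
  cyclohexane: x = 0.136, y = 0.524
  toluene: x = 0.070, y = 0.096
  ethylbenzene: x = 0.237, y = 0.156
  n-nonane: x = 0.557, y = 0.223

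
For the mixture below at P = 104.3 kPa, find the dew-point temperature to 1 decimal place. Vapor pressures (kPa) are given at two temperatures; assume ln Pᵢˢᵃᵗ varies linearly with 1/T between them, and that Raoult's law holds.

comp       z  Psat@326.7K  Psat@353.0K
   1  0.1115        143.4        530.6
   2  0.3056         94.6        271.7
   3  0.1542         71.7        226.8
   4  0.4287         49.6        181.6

Dew-point temperature: Σzᵢ·P/Pᵢˢᵃᵗ(T) = 1. Interpolate ln Pᵢˢᵃᵗ = aᵢ + bᵢ/T.
  T = 326.7 K: ΣzᵢP/Pᵢˢᵃᵗ = 1.5438
  T = 353.0 K: ΣzᵢP/Pᵢˢᵃᵗ = 0.4564
  T = 339.9 K: ΣzᵢP/Pᵢˢᵃᵗ = 0.8168
  T = 333.3 K: ΣzᵢP/Pᵢˢᵃᵗ = 1.1155
  T = 336.6 K: ΣzᵢP/Pᵢˢᵃᵗ = 0.9530
  T = 335.0 K: ΣzᵢP/Pᵢˢᵃᵗ = 1.0282
Interpolating between 335.0 K and 336.6 K gives T ≈ 335.6 K.

T = 335.6 K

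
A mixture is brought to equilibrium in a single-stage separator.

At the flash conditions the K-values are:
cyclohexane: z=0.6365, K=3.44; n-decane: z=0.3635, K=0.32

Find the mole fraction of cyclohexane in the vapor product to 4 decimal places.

y_cyclohexane = 0.7497

Rachford–Rice: g(ψ) = Σ zᵢ(Kᵢ−1)/(1+ψ(Kᵢ−1)) = 0.
Feasibility: ΣzᵢKᵢ = 2.3059, Σzᵢ/Kᵢ = 1.3210 — both > 1, two phases present.
Newton iteration, ψ⁰ = 0.5:
  ψ = 0.5000: g = 0.32506, g' = -1.1548 → ψ = 0.7815
  ψ = 0.7815: g = 0.00677, g' = -1.2140 → ψ = 0.7871
Converged at ψ = 0.7871.
Compositions from xᵢ = zᵢ/(1+ψ(Kᵢ−1)), yᵢ = Kᵢxᵢ:
  cyclohexane: x = 0.2179, y = 0.7497
  n-decane: x = 0.7821, y = 0.2503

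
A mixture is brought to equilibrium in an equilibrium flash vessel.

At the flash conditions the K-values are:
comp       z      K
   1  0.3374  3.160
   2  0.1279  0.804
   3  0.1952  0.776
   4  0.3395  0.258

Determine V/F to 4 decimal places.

Rachford–Rice: g(V/F) = Σ zᵢ(Kᵢ−1)/(1+V/F(Kᵢ−1)) = 0.
g(0) = ΣzᵢKᵢ − 1 = 0.4081 and g(1) = 1 − Σzᵢ/Kᵢ = -0.8333, so a root lies in (0, 1).
Newton iteration, V/F⁰ = 0.63:
  V/F = 0.6300: g = -0.24384, g' = -0.9612 → V/F = 0.3763
  V/F = 0.3763: g = -0.02230, g' = -0.8562 → V/F = 0.3503
  V/F = 0.3503: g = 0.00015, g' = -0.8686 → V/F = 0.3504
Converged at V/F = 0.3504.

V/F = 0.3504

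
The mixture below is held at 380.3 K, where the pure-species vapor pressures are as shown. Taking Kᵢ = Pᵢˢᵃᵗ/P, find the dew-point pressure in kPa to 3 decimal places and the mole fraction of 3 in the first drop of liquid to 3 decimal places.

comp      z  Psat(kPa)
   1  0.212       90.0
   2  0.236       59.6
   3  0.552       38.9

Pdew = 48.767 kPa, x_3 = 0.692

At the dew point ψ → 1, so Σzᵢ/Kᵢ = 1 with Kᵢ = Pᵢˢᵃᵗ/P ⇒ 1/P = Σzᵢ/Pᵢˢᵃᵗ.
1/P = 0.212/90.0 + 0.236/59.6 + 0.552/38.9 = 0.020506 ⇒ P = 48.767 kPa
xᵢ = zᵢP/Pᵢˢᵃᵗ ⇒ x_3 = 0.552·48.767/38.9 = 0.692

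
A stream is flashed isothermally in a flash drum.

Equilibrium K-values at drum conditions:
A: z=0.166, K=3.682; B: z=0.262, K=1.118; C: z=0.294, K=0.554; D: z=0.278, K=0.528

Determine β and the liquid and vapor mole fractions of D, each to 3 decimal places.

Material balance + equilibrium reduce to Σ zᵢ(Kᵢ−1)/(1+β(Kᵢ−1)) = 0.
Check two-phase: ΣzᵢKᵢ = 1.214 > 1 and Σzᵢ/Kᵢ = 1.337 > 1, so g(0) = 0.214 > 0 and g(1) = -0.337 < 0.
Newton iteration, β⁰ = 0.32:
  β = 0.320: g = -0.0381, g' = -0.515 → β = 0.246
  β = 0.246: g = 0.0026, g' = -0.590 → β = 0.250
Converged at β = 0.250.
Compositions from xᵢ = zᵢ/(1+β(Kᵢ−1)), yᵢ = Kᵢxᵢ:
  A: x = 0.099, y = 0.366
  B: x = 0.254, y = 0.285
  C: x = 0.331, y = 0.183
  D: x = 0.315, y = 0.166

β = 0.250, x_D = 0.315, y_D = 0.166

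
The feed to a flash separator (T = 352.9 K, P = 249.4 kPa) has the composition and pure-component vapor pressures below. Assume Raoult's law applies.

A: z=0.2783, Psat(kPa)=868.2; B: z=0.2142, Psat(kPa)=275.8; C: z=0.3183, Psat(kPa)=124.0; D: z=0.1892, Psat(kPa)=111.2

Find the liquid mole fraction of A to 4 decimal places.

Raoult's law: Kᵢ = Pᵢˢᵃᵗ/P = Pᵢˢᵃᵗ/249.4.
  K_A = 868.2/249.4 = 3.481155, K_B = 275.8/249.4 = 1.105854, K_C = 124.0/249.4 = 0.497193, K_D = 111.2/249.4 = 0.445870
Rachford–Rice: g(β) = Σ zᵢ(Kᵢ−1)/(1+β(Kᵢ−1)) = 0.
Feasibility: ΣzᵢKᵢ = 1.4483, Σzᵢ/Kᵢ = 1.3382 — both > 1, two phases present.
Newton–Raphson from β = 0.42:
  β = 0.4200: g = 0.02031, g' = -0.6411 → β = 0.4517
  β = 0.4517: g = 0.00033, g' = -0.6212 → β = 0.4522
Converged at β = 0.4522.
Compositions from xᵢ = zᵢ/(1+β(Kᵢ−1)), yᵢ = Kᵢxᵢ:
  A: x = 0.1311, y = 0.4566
  B: x = 0.2044, y = 0.2261
  C: x = 0.4120, y = 0.2048
  D: x = 0.2525, y = 0.1126

x_A = 0.1311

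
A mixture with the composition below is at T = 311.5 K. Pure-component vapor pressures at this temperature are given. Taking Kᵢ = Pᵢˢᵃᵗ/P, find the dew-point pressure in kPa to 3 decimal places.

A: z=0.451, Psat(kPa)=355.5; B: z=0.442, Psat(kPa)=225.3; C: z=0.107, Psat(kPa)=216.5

At the dew point ψ → 1, so Σzᵢ/Kᵢ = 1 with Kᵢ = Pᵢˢᵃᵗ/P ⇒ 1/P = Σzᵢ/Pᵢˢᵃᵗ.
1/P = 0.451/355.5 + 0.442/225.3 + 0.107/216.5 = 0.003725 ⇒ P = 268.479 kPa

Pdew = 268.479 kPa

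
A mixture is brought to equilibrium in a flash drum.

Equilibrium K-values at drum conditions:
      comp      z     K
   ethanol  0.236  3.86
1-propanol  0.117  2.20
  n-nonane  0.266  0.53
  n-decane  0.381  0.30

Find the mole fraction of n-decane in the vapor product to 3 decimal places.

Let β = V/F and solve Σ zᵢ(Kᵢ−1)/(1+β(Kᵢ−1)) = 0.
Check two-phase: ΣzᵢKᵢ = 1.424 > 1 and Σzᵢ/Kᵢ = 1.886 > 1, so g(0) = 0.424 > 0 and g(1) = -0.886 < 0.
Iterate (Newton) starting at β = 0.42:
  β = 0.420: g = -0.1335, g' = -0.939 → β = 0.278
  β = 0.278: g = 0.0066, g' = -1.060 → β = 0.284
Converged at β = 0.284.
Compositions from xᵢ = zᵢ/(1+β(Kᵢ−1)), yᵢ = Kᵢxᵢ:
  ethanol: x = 0.130, y = 0.503
  1-propanol: x = 0.087, y = 0.192
  n-nonane: x = 0.307, y = 0.163
  n-decane: x = 0.476, y = 0.143

y_n-decane = 0.143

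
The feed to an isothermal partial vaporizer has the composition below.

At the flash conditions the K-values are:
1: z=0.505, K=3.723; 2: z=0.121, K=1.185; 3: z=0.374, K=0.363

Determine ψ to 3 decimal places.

Newton iteration, ψ⁰ = 0.68:
  ψ = 0.680: g = 0.0818, g' = -0.936 → ψ = 0.767
  ψ = 0.767: g = -0.0014, g' = -0.976 → ψ = 0.766
Converged at ψ = 0.766.

ψ = 0.766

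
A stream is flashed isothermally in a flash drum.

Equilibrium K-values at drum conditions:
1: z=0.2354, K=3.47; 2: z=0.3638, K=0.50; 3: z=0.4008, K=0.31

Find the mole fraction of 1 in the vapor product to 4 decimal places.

y_1 = 0.6785

Let β = V/F and solve Σ zᵢ(Kᵢ−1)/(1+β(Kᵢ−1)) = 0.
Feasibility: ΣzᵢKᵢ = 1.1230, Σzᵢ/Kᵢ = 2.0883 — both > 1, two phases present.
Newton iteration, β⁰ = 0.5:
  β = 0.5000: g = -0.40460, g' = -0.8940 → β = 0.0474
  β = 0.0474: g = 0.04826, g' = -1.4502 → β = 0.0807
  β = 0.0807: g = 0.00240, g' = -1.3112 → β = 0.0825
Converged at β = 0.0825.
Compositions from xᵢ = zᵢ/(1+β(Kᵢ−1)), yᵢ = Kᵢxᵢ:
  1: x = 0.1955, y = 0.6785
  2: x = 0.3795, y = 0.1897
  3: x = 0.4250, y = 0.1318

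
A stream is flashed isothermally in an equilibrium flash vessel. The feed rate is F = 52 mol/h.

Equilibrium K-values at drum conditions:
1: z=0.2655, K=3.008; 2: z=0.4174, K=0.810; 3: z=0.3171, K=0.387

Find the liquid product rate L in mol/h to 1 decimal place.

Material balance + equilibrium reduce to Σ zᵢ(Kᵢ−1)/(1+β(Kᵢ−1)) = 0.
Feasibility: ΣzᵢKᵢ = 1.2594, Σzᵢ/Kᵢ = 1.4230 — both > 1, two phases present.
Newton iteration, β⁰ = 0.49:
  β = 0.4900: g = -0.09656, g' = -0.5337 → β = 0.3091
  β = 0.3091: g = 0.00488, g' = -0.6060 → β = 0.3171
  β = 0.3171: g = 0.00002, g' = -0.6002 → β = 0.3172
Converged at β = 0.3172.
Then V = β·F = 0.3172·52 = 16.5 mol/h and L = F − V = 35.5 mol/h.

L = 35.5 mol/h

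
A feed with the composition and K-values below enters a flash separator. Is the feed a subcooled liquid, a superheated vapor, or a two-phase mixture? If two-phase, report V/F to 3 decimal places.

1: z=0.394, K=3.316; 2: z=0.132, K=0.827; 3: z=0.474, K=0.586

two-phase, V/F = 0.800

ΣzᵢKᵢ = 1.693; Σzᵢ/Kᵢ = 1.087.
Both exceed 1, so a two-phase solution exists.
Material balance + equilibrium reduce to Σ zᵢ(Kᵢ−1)/(1+ψ(Kᵢ−1)) = 0.
Newton–Raphson from ψ = 0.48:
  ψ = 0.480: g = 0.1623, g' = -0.605 → ψ = 0.748
  ψ = 0.748: g = 0.0234, g' = -0.459 → ψ = 0.799
  ψ = 0.799: g = 0.0003, g' = -0.447 → ψ = 0.800
Converged at ψ = 0.800.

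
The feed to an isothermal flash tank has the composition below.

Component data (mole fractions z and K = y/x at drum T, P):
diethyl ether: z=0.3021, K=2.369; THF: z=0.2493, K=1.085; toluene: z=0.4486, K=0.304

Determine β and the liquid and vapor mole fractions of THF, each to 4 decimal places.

Material balance + equilibrium reduce to Σ zᵢ(Kᵢ−1)/(1+β(Kᵢ−1)) = 0.
g(0) = ΣzᵢKᵢ − 1 = 0.1225 and g(1) = 1 − Σzᵢ/Kᵢ = -0.8329, so a root lies in (0, 1).
Newton iteration, β⁰ = 0.53:
  β = 0.5300: g = -0.23477, g' = -0.7374 → β = 0.2116
  β = 0.2116: g = -0.02467, g' = -0.6410 → β = 0.1731
  β = 0.1731: g = 0.00021, g' = -0.6527 → β = 0.1735
Converged at β = 0.1735.
Compositions from xᵢ = zᵢ/(1+β(Kᵢ−1)), yᵢ = Kᵢxᵢ:
  diethyl ether: x = 0.2441, y = 0.5783
  THF: x = 0.2457, y = 0.2666
  toluene: x = 0.5102, y = 0.1551

β = 0.1735, x_THF = 0.2457, y_THF = 0.2666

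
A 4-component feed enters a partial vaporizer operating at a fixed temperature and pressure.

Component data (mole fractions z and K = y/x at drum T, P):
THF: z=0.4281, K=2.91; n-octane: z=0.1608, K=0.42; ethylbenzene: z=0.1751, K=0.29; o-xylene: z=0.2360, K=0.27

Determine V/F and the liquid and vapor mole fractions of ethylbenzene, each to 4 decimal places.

Iterate (Newton) starting at V/F = 0.59:
  V/F = 0.5900: g = -0.27390, g' = -1.1197 → V/F = 0.3454
  V/F = 0.3454: g = -0.01903, g' = -1.0314 → V/F = 0.3269
  V/F = 0.3269: g = 0.00008, g' = -1.0409 → V/F = 0.3270
Converged at V/F = 0.3270.
Compositions from xᵢ = zᵢ/(1+V/F(Kᵢ−1)), yᵢ = Kᵢxᵢ:
  THF: x = 0.2635, y = 0.7668
  n-octane: x = 0.1984, y = 0.0833
  ethylbenzene: x = 0.2280, y = 0.0661
  o-xylene: x = 0.3100, y = 0.0837

V/F = 0.3270, x_ethylbenzene = 0.2280, y_ethylbenzene = 0.0661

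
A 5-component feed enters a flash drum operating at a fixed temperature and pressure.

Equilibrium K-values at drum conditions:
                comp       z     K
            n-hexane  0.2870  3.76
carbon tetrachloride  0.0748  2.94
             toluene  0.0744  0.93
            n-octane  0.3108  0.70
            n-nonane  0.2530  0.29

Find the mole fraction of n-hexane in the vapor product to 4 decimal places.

y_n-hexane = 0.4451

Material balance + equilibrium reduce to Σ zᵢ(Kᵢ−1)/(1+ψ(Kᵢ−1)) = 0.
g(0) = ΣzᵢKᵢ − 1 = 0.6592 and g(1) = 1 − Σzᵢ/Kᵢ = -0.4982, so a root lies in (0, 1).
Newton iteration, ψ⁰ = 0.5:
  ψ = 0.5000: g = 0.01290, g' = -0.8042 → ψ = 0.5160
  ψ = 0.5160: g = 0.00004, g' = -0.7995 → ψ = 0.5161
Converged at ψ = 0.5161.
Compositions from xᵢ = zᵢ/(1+ψ(Kᵢ−1)), yᵢ = Kᵢxᵢ:
  n-hexane: x = 0.1184, y = 0.4451
  carbon tetrachloride: x = 0.0374, y = 0.1099
  toluene: x = 0.0772, y = 0.0718
  n-octane: x = 0.3677, y = 0.2574
  n-nonane: x = 0.3993, y = 0.1158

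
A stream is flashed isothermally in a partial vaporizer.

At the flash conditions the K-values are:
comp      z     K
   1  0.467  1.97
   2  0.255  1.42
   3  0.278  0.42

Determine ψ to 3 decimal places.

Rachford–Rice: g(ψ) = Σ zᵢ(Kᵢ−1)/(1+ψ(Kᵢ−1)) = 0.
Check two-phase: ΣzᵢKᵢ = 1.399 > 1 and Σzᵢ/Kᵢ = 1.079 > 1, so g(0) = 0.399 > 0 and g(1) = -0.079 < 0.
Newton–Raphson from ψ = 0.5:
  ψ = 0.500: g = 0.1665, g' = -0.415 → ψ = 0.901
  ψ = 0.901: g = -0.0181, g' = -0.559 → ψ = 0.868
  ψ = 0.868: g = -0.0004, g' = -0.533 → ψ = 0.867
Converged at ψ = 0.867.

ψ = 0.867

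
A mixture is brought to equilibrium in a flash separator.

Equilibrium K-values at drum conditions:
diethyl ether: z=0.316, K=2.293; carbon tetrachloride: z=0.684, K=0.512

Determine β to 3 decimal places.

β = 0.119

Rachford–Rice: g(β) = Σ zᵢ(Kᵢ−1)/(1+β(Kᵢ−1)) = 0.
g(0) = ΣzᵢKᵢ − 1 = 0.075 and g(1) = 1 − Σzᵢ/Kᵢ = -0.474, so a root lies in (0, 1).
Iterate (Newton) starting at β = 0.5:
  β = 0.500: g = -0.1934, g' = -0.480 → β = 0.097
  β = 0.097: g = 0.0126, g' = -0.597 → β = 0.118
  β = 0.118: g = 0.0002, g' = -0.581 → β = 0.119
Converged at β = 0.119.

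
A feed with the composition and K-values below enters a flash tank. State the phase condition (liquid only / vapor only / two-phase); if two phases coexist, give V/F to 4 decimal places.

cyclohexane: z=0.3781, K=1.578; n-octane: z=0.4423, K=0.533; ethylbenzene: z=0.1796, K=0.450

liquid only

ΣzᵢKᵢ = 0.9132; Σzᵢ/Kᵢ = 1.4685.
Since ΣzᵢKᵢ < 1 the mixture is below its bubble point — single liquid phase.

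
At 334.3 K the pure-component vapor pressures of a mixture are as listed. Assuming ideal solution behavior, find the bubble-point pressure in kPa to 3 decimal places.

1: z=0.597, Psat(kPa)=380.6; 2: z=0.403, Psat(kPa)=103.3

Pbub = 268.848 kPa

At the bubble point ψ → 0, so ΣzᵢKᵢ = 1 with Kᵢ = Pᵢˢᵃᵗ/P ⇒ P = ΣzᵢPᵢˢᵃᵗ.
P = 0.597·380.6 + 0.403·103.3 = 268.848 kPa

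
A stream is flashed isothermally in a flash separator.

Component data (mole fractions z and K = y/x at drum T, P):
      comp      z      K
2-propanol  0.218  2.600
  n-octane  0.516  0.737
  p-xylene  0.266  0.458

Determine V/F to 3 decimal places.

Rachford–Rice: g(V/F) = Σ zᵢ(Kᵢ−1)/(1+V/F(Kᵢ−1)) = 0.
Check two-phase: ΣzᵢKᵢ = 1.069 > 1 and Σzᵢ/Kᵢ = 1.365 > 1, so g(0) = 0.069 > 0 and g(1) = -0.365 < 0.
Newton iteration, V/F⁰ = 0.5:
  V/F = 0.500: g = -0.1602, g' = -0.367 → V/F = 0.063
  V/F = 0.063: g = 0.0297, g' = -0.581 → V/F = 0.114
  V/F = 0.114: g = 0.0015, g' = -0.526 → V/F = 0.117
Converged at V/F = 0.117.

V/F = 0.117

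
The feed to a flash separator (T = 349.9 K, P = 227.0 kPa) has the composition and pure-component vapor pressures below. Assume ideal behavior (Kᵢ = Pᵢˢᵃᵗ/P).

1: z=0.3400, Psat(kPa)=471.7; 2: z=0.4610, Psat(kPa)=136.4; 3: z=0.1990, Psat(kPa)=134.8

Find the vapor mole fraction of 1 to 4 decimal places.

y_1 = 0.5637

Raoult's law: Kᵢ = Pᵢˢᵃᵗ/P = Pᵢˢᵃᵗ/227.0.
  K_1 = 471.7/227.0 = 2.077974, K_2 = 136.4/227.0 = 0.600881, K_3 = 134.8/227.0 = 0.593833
Rachford–Rice: g(ψ) = Σ zᵢ(Kᵢ−1)/(1+ψ(Kᵢ−1)) = 0.
Check two-phase: ΣzᵢKᵢ = 1.1017 > 1 and Σzᵢ/Kᵢ = 1.2659 > 1, so g(0) = 0.1017 > 0 and g(1) = -0.2659 < 0.
Iterate (Newton) starting at ψ = 0.5:
  ψ = 0.5000: g = -0.09314, g' = -0.3331 → ψ = 0.2204
  ψ = 0.2204: g = 0.00563, g' = -0.3858 → ψ = 0.2350
  ψ = 0.2350: g = 0.00004, g' = -0.3811 → ψ = 0.2351
Converged at ψ = 0.2351.
Compositions from xᵢ = zᵢ/(1+ψ(Kᵢ−1)), yᵢ = Kᵢxᵢ:
  1: x = 0.2713, y = 0.5637
  2: x = 0.5087, y = 0.3057
  3: x = 0.2200, y = 0.1306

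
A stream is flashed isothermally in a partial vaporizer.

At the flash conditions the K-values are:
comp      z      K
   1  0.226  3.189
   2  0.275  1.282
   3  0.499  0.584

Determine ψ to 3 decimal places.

ψ = 0.610

Material balance + equilibrium reduce to Σ zᵢ(Kᵢ−1)/(1+ψ(Kᵢ−1)) = 0.
g(0) = ΣzᵢKᵢ − 1 = 0.365 and g(1) = 1 − Σzᵢ/Kᵢ = -0.140, so a root lies in (0, 1).
Newton iteration, ψ⁰ = 0.43:
  ψ = 0.430: g = 0.0712, g' = -0.433 → ψ = 0.594
  ψ = 0.594: g = 0.0056, g' = -0.373 → ψ = 0.609
  ψ = 0.609: g = 0.0000, g' = -0.370 → ψ = 0.610
Converged at ψ = 0.610.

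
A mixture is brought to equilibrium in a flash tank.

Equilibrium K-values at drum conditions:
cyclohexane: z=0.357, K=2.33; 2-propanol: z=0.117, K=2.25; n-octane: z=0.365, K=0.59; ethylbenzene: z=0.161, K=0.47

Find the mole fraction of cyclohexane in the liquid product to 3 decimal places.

x_cyclohexane = 0.191

Rachford–Rice: g(ψ) = Σ zᵢ(Kᵢ−1)/(1+ψ(Kᵢ−1)) = 0.
Check two-phase: ΣzᵢKᵢ = 1.386 > 1 and Σzᵢ/Kᵢ = 1.166 > 1, so g(0) = 0.386 > 0 and g(1) = -0.166 < 0.
Newton iteration, ψ⁰ = 0.37:
  ψ = 0.370: g = 0.1357, g' = -0.524 → ψ = 0.629
  ψ = 0.629: g = 0.0109, g' = -0.458 → ψ = 0.652
  ψ = 0.652: g = 0.0000, g' = -0.457 → ψ = 0.653
Converged at ψ = 0.653.
Compositions from xᵢ = zᵢ/(1+ψ(Kᵢ−1)), yᵢ = Kᵢxᵢ:
  cyclohexane: x = 0.191, y = 0.445
  2-propanol: x = 0.064, y = 0.145
  n-octane: x = 0.498, y = 0.294
  ethylbenzene: x = 0.246, y = 0.116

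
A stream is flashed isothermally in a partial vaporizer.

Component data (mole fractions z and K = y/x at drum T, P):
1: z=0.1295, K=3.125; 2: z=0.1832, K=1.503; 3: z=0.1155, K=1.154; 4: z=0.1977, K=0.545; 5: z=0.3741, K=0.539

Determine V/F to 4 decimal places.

Iterate (Newton) starting at V/F = 0.5:
  V/F = 0.5000: g = -0.11699, g' = -0.3723 → V/F = 0.1857
  V/F = 0.1857: g = 0.01201, g' = -0.4859 → V/F = 0.2105
  V/F = 0.2105: g = 0.00024, g' = -0.4672 → V/F = 0.2110
Converged at V/F = 0.2110.

V/F = 0.2110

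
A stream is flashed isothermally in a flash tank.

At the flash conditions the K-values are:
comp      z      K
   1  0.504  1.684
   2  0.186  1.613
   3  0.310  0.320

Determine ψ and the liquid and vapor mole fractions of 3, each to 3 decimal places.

Let ψ = V/F and solve Σ zᵢ(Kᵢ−1)/(1+ψ(Kᵢ−1)) = 0.
g(0) = ΣzᵢKᵢ − 1 = 0.248 and g(1) = 1 − Σzᵢ/Kᵢ = -0.383, so a root lies in (0, 1).
Newton iteration, ψ⁰ = 0.5:
  ψ = 0.500: g = 0.0248, g' = -0.501 → ψ = 0.549
  ψ = 0.549: g = -0.0007, g' = -0.529 → ψ = 0.548
Converged at ψ = 0.548.
Compositions from xᵢ = zᵢ/(1+ψ(Kᵢ−1)), yᵢ = Kᵢxᵢ:
  1: x = 0.367, y = 0.617
  2: x = 0.139, y = 0.225
  3: x = 0.494, y = 0.158

ψ = 0.548, x_3 = 0.494, y_3 = 0.158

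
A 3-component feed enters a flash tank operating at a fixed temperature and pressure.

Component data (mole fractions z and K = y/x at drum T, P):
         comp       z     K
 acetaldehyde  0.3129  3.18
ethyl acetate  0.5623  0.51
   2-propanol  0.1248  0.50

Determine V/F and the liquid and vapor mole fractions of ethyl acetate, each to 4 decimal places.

V/F = 0.3210, x_ethyl acetate = 0.6673, y_ethyl acetate = 0.3403

Material balance + equilibrium reduce to Σ zᵢ(Kᵢ−1)/(1+V/F(Kᵢ−1)) = 0.
Check two-phase: ΣzᵢKᵢ = 1.3442 > 1 and Σzᵢ/Kᵢ = 1.4505 > 1, so g(0) = 0.3442 > 0 and g(1) = -0.4505 < 0.
Newton iteration, V/F⁰ = 0.7:
  V/F = 0.7000: g = -0.24533, g' = -0.6197 → V/F = 0.3041
  V/F = 0.3041: g = 0.01283, g' = -0.7676 → V/F = 0.3208
  V/F = 0.3208: g = 0.00016, g' = -0.7492 → V/F = 0.3210
Converged at V/F = 0.3210.
Compositions from xᵢ = zᵢ/(1+V/F(Kᵢ−1)), yᵢ = Kᵢxᵢ:
  acetaldehyde: x = 0.1841, y = 0.5854
  ethyl acetate: x = 0.6673, y = 0.3403
  2-propanol: x = 0.1487, y = 0.0743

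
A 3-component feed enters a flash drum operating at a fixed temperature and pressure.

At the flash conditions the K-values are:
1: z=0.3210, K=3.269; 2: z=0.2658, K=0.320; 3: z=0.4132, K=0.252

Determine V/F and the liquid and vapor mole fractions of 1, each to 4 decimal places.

Iterate (Newton) starting at V/F = 0.5:
  V/F = 0.5000: g = -0.42636, g' = -1.2348 → V/F = 0.1547
  V/F = 0.1547: g = -0.01243, g' = -1.3545 → V/F = 0.1455
  V/F = 0.1455: g = 0.00010, g' = -1.3764 → V/F = 0.1456
Converged at V/F = 0.1456.
Compositions from xᵢ = zᵢ/(1+V/F(Kᵢ−1)), yᵢ = Kᵢxᵢ:
  1: x = 0.2413, y = 0.7887
  2: x = 0.2950, y = 0.0944
  3: x = 0.4637, y = 0.1169

V/F = 0.1456, x_1 = 0.2413, y_1 = 0.7887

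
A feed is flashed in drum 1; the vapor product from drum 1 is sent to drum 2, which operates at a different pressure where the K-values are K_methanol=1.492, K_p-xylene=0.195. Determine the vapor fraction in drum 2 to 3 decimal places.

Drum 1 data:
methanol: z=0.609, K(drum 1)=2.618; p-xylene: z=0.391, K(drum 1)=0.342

V/F (drum 2) = 0.446

Drum 1:
Rachford–Rice: g(ψ₁) = Σ zᵢ(Kᵢ−1)/(1+ψ₁(Kᵢ−1)) = 0.
Feasibility: ΣzᵢKᵢ = 1.728, Σzᵢ/Kᵢ = 1.376 — both > 1, two phases present.
Newton–Raphson from ψ₁ = 0.5:
  ψ₁ = 0.500: g = 0.1613, g' = -0.863 → ψ₁ = 0.687
  ψ₁ = 0.687: g = -0.0027, g' = -0.921 → ψ₁ = 0.684
Converged at ψ₁ = 0.684.
Drum-1 compositions:
  methanol: x = 0.289, y = 0.757
  p-xylene: x = 0.711, y = 0.243
Drum-2 feed = drum-1 vapor: z₂ = (0.7569, 0.2431).
Drum 2:
Material balance + equilibrium reduce to Σ zᵢ(Kᵢ−1)/(1+ψ₂(Kᵢ−1)) = 0.
g(0) = ΣzᵢKᵢ − 1 = 0.177 and g(1) = 1 − Σzᵢ/Kᵢ = -0.754, so a root lies in (0, 1).
Iterate (Newton) starting at ψ₂ = 0.5:
  ψ₂ = 0.500: g = -0.0287, g' = -0.559 → ψ₂ = 0.449
  ψ₂ = 0.449: g = -0.0013, g' = -0.509 → ψ₂ = 0.446
Converged at ψ₂ = 0.446.
  methanol: x = 0.621, y = 0.926
  p-xylene: x = 0.379, y = 0.074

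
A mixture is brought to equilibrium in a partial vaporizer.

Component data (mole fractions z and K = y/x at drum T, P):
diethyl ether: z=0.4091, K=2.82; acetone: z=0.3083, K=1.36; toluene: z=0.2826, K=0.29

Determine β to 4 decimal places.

β = 0.7199

Material balance + equilibrium reduce to Σ zᵢ(Kᵢ−1)/(1+β(Kᵢ−1)) = 0.
Feasibility: ΣzᵢKᵢ = 1.6549, Σzᵢ/Kᵢ = 1.3462 — both > 1, two phases present.
Newton–Raphson from β = 0.67:
  β = 0.6700: g = 0.04221, g' = -0.8193 → β = 0.7215
  β = 0.7215: g = -0.00141, g' = -0.8773 → β = 0.7199
Converged at β = 0.7199.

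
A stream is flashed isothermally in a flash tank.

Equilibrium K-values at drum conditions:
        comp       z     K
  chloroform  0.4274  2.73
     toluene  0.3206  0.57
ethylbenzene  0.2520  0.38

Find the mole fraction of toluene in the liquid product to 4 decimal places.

x_toluene = 0.4065

Let β = V/F and solve Σ zᵢ(Kᵢ−1)/(1+β(Kᵢ−1)) = 0.
g(0) = ΣzᵢKᵢ − 1 = 0.4453 and g(1) = 1 − Σzᵢ/Kᵢ = -0.3822, so a root lies in (0, 1).
Iterate (Newton) starting at β = 0.5:
  β = 0.5000: g = -0.00559, g' = -0.6674 → β = 0.4916
Converged at β = 0.4916.
Compositions from xᵢ = zᵢ/(1+β(Kᵢ−1)), yᵢ = Kᵢxᵢ:
  chloroform: x = 0.2310, y = 0.6305
  toluene: x = 0.4065, y = 0.2317
  ethylbenzene: x = 0.3625, y = 0.1377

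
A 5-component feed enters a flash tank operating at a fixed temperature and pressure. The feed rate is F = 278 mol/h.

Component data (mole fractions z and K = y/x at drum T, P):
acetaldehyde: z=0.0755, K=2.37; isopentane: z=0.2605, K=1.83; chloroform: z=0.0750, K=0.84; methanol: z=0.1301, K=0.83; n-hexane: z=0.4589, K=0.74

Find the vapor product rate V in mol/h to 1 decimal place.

V = 203.4 mol/h

Material balance + equilibrium reduce to Σ zᵢ(Kᵢ−1)/(1+ψ(Kᵢ−1)) = 0.
Check two-phase: ΣzᵢKᵢ = 1.1662 > 1 and Σzᵢ/Kᵢ = 1.0404 > 1, so g(0) = 0.1662 > 0 and g(1) = -0.0404 < 0.
Iterate (Newton) starting at ψ = 0.5:
  ψ = 0.5000: g = 0.03983, g' = -0.1873 → ψ = 0.7127
  ψ = 0.7127: g = 0.00303, g' = -0.1612 → ψ = 0.7315
  ψ = 0.7315: g = 0.00002, g' = -0.1595 → ψ = 0.7316
Converged at ψ = 0.7316.
Then V = ψ·F = 0.7316·278 = 203.4 mol/h and L = F − V = 74.6 mol/h.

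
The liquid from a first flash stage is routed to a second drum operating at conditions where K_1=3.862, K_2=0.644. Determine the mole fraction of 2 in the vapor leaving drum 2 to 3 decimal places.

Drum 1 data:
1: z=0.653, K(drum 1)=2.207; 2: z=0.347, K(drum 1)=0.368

y_2 (drum 2) = 0.573

Drum 1:
Let ψ₁ = V/F and solve Σ zᵢ(Kᵢ−1)/(1+ψ₁(Kᵢ−1)) = 0.
g(0) = ΣzᵢKᵢ − 1 = 0.569 and g(1) = 1 − Σzᵢ/Kᵢ = -0.239, so a root lies in (0, 1).
Iterate (Newton) starting at ψ₁ = 0.5:
  ψ₁ = 0.500: g = 0.1709, g' = -0.666 → ψ₁ = 0.757
  ψ₁ = 0.757: g = -0.0082, g' = -0.769 → ψ₁ = 0.746
Converged at ψ₁ = 0.746.
Drum-1 compositions:
  1: x = 0.344, y = 0.758
  2: x = 0.656, y = 0.242
Drum-2 feed = drum-1 liquid: z₂ = (0.3437, 0.6563).
Drum 2:
Newton iteration, ψ₂⁰ = 0.5:
  ψ₂ = 0.500: g = 0.1203, g' = -0.599 → ψ₂ = 0.701
  ψ₂ = 0.701: g = 0.0159, g' = -0.459 → ψ₂ = 0.735
  ψ₂ = 0.735: g = 0.0003, g' = -0.445 → ψ₂ = 0.736
Converged at ψ₂ = 0.736.
  1: x = 0.111, y = 0.427
  2: x = 0.889, y = 0.573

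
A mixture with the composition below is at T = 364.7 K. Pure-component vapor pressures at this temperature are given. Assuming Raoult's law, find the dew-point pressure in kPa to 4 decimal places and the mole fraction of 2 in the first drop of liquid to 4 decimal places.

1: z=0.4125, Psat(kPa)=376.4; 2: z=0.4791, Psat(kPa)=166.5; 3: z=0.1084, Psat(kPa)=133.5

Pdew = 208.9702 kPa, x_2 = 0.6013

At the dew point ψ → 1, so Σzᵢ/Kᵢ = 1 with Kᵢ = Pᵢˢᵃᵗ/P ⇒ 1/P = Σzᵢ/Pᵢˢᵃᵗ.
1/P = 0.4125/376.4 + 0.4791/166.5 + 0.1084/133.5 = 0.0047854 ⇒ P = 208.9702 kPa
xᵢ = zᵢP/Pᵢˢᵃᵗ ⇒ x_2 = 0.4791·208.9702/166.5 = 0.6013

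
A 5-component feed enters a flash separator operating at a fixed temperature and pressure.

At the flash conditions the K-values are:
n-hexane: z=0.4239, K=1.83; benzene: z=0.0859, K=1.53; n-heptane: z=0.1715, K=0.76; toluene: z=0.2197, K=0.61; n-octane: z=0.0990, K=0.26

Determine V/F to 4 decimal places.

V/F = 0.5413

Rachford–Rice: g(V/F) = Σ zᵢ(Kᵢ−1)/(1+V/F(Kᵢ−1)) = 0.
Feasibility: ΣzᵢKᵢ = 1.1973, Σzᵢ/Kᵢ = 1.2544 — both > 1, two phases present.
Iterate (Newton) starting at V/F = 0.43:
  V/F = 0.4300: g = 0.04008, g' = -0.3518 → V/F = 0.5439
  V/F = 0.5439: g = -0.00097, g' = -0.3719 → V/F = 0.5413
Converged at V/F = 0.5413.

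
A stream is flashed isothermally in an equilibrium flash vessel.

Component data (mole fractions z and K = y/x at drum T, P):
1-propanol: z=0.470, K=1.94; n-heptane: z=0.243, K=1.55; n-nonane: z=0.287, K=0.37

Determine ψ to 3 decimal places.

ψ = 0.768

Let ψ = V/F and solve Σ zᵢ(Kᵢ−1)/(1+ψ(Kᵢ−1)) = 0.
Feasibility: ΣzᵢKᵢ = 1.395, Σzᵢ/Kᵢ = 1.175 — both > 1, two phases present.
Newton iteration, ψ⁰ = 0.64:
  ψ = 0.640: g = 0.0717, g' = -0.522 → ψ = 0.777
  ψ = 0.777: g = -0.0055, g' = -0.612 → ψ = 0.768
Converged at ψ = 0.768.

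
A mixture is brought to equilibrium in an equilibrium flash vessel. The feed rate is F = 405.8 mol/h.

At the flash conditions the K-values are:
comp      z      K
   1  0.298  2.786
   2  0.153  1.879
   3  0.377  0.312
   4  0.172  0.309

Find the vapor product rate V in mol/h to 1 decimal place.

V = 111.0 mol/h

Material balance + equilibrium reduce to Σ zᵢ(Kᵢ−1)/(1+V/F(Kᵢ−1)) = 0.
Check two-phase: ΣzᵢKᵢ = 1.288 > 1 and Σzᵢ/Kᵢ = 1.953 > 1, so g(0) = 0.288 > 0 and g(1) = -0.953 < 0.
Iterate (Newton) starting at V/F = 0.5:
  V/F = 0.500: g = -0.2024, g' = -0.929 → V/F = 0.282
  V/F = 0.282: g = -0.0078, g' = -0.898 → V/F = 0.273
Converged at V/F = 0.273.
Then V = V/F·F = 0.2734·405.8 = 111.0 mol/h and L = F − V = 294.8 mol/h.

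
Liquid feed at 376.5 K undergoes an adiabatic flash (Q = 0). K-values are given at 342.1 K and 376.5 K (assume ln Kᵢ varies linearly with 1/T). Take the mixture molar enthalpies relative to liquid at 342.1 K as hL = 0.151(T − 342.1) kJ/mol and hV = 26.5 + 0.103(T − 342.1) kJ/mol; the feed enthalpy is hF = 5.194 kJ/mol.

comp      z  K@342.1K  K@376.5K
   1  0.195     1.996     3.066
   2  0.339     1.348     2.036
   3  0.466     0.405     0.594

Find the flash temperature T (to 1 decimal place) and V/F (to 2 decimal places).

Adiabatic flash: solve Rachford–Rice at each trial T, then check hF = ψ·hV(T) + (1−ψ)·hL(T).
  T = 342.1 K: K = (1.996, 1.348, 0.405), RR gives ψ = 0.089, H_out = 2.363 kJ/mol
  T = 376.5 K: K = (3.066, 2.036, 0.594), RR gives ψ = 0.963, H_out = 29.118 kJ/mol
  T = 359.3 K: K = (2.499, 1.673, 0.495), RR gives ψ = 0.552, H_out = 16.772 kJ/mol
  T = 350.7 K: K = (2.240, 1.506, 0.449), RR gives ψ = 0.341, H_out = 10.186 kJ/mol
  T = 346.4 K: K = (2.116, 1.426, 0.427), RR gives ψ = 0.222, H_out = 6.491 kJ/mol
  T = 344.2 K: K = (2.054, 1.386, 0.415), RR gives ψ = 0.156, H_out = 4.443 kJ/mol
Linear interpolation between T = 344.2 (H_out = 4.443) and T = 346.4 (H_out = 6.491) on hF = 5.194 gives T ≈ 345.0 K, at which ψ = 0.18.

T = 345.0 K, V/F = 0.18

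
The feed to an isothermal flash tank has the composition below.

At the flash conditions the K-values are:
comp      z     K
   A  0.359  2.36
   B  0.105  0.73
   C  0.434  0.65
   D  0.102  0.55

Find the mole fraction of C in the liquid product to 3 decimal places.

x_C = 0.535

Let β = V/F and solve Σ zᵢ(Kᵢ−1)/(1+β(Kᵢ−1)) = 0.
Check two-phase: ΣzᵢKᵢ = 1.262 > 1 and Σzᵢ/Kᵢ = 1.149 > 1, so g(0) = 0.262 > 0 and g(1) = -0.149 < 0.
Iterate (Newton) starting at β = 0.53:
  β = 0.530: g = 0.0039, g' = -0.350 → β = 0.541
Converged at β = 0.541.
Compositions from xᵢ = zᵢ/(1+β(Kᵢ−1)), yᵢ = Kᵢxᵢ:
  A: x = 0.207, y = 0.488
  B: x = 0.123, y = 0.090
  C: x = 0.535, y = 0.348
  D: x = 0.135, y = 0.074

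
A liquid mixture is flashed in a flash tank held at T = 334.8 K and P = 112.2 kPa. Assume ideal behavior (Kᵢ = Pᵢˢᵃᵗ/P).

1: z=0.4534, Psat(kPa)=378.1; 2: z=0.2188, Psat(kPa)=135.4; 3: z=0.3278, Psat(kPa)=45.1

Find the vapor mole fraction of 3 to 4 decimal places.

Raoult's law: Kᵢ = Pᵢˢᵃᵗ/P = Pᵢˢᵃᵗ/112.2.
  K_1 = 378.1/112.2 = 3.369875, K_2 = 135.4/112.2 = 1.206774, K_3 = 45.1/112.2 = 0.401961
Material balance + equilibrium reduce to Σ zᵢ(Kᵢ−1)/(1+V/F(Kᵢ−1)) = 0.
g(0) = ΣzᵢKᵢ − 1 = 0.9237 and g(1) = 1 − Σzᵢ/Kᵢ = -0.1314, so a root lies in (0, 1).
Newton iteration, V/F⁰ = 0.5:
  V/F = 0.5000: g = 0.25312, g' = -0.7797 → V/F = 0.8246
  V/F = 0.8246: g = 0.01557, g' = -0.7550 → V/F = 0.8453
  V/F = 0.8453: g = -0.00014, g' = -0.7686 → V/F = 0.8451
Converged at V/F = 0.8451.
Compositions from xᵢ = zᵢ/(1+V/F(Kᵢ−1)), yᵢ = Kᵢxᵢ:
  1: x = 0.1510, y = 0.5088
  2: x = 0.1863, y = 0.2248
  3: x = 0.6628, y = 0.2664

y_3 = 0.2664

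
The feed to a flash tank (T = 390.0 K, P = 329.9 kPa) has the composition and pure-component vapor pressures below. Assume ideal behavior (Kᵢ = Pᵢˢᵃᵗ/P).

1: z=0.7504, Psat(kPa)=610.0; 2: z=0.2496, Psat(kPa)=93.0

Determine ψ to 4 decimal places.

ψ = 0.7510

Raoult's law: Kᵢ = Pᵢˢᵃᵗ/P = Pᵢˢᵃᵗ/329.9.
  K_1 = 610.0/329.9 = 1.849045, K_2 = 93.0/329.9 = 0.281904
Rachford–Rice: g(ψ) = Σ zᵢ(Kᵢ−1)/(1+ψ(Kᵢ−1)) = 0.
g(0) = ΣzᵢKᵢ − 1 = 0.4579 and g(1) = 1 − Σzᵢ/Kᵢ = -0.2912, so a root lies in (0, 1).
Newton–Raphson from ψ = 0.6:
  ψ = 0.6000: g = 0.10717, g' = -0.6348 → ψ = 0.7688
  ψ = 0.7688: g = -0.01468, g' = -0.8396 → ψ = 0.7513
  ψ = 0.7513: g = -0.00027, g' = -0.8087 → ψ = 0.7510
Converged at ψ = 0.7510.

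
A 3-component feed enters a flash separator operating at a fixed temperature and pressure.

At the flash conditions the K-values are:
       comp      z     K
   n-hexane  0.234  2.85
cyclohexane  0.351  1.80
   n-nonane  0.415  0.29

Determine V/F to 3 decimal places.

Material balance + equilibrium reduce to Σ zᵢ(Kᵢ−1)/(1+V/F(Kᵢ−1)) = 0.
Feasibility: ΣzᵢKᵢ = 1.419, Σzᵢ/Kᵢ = 1.708 — both > 1, two phases present.
Iterate (Newton) starting at V/F = 0.5:
  V/F = 0.500: g = -0.0314, g' = -0.834 → V/F = 0.462
Converged at V/F = 0.462.

V/F = 0.462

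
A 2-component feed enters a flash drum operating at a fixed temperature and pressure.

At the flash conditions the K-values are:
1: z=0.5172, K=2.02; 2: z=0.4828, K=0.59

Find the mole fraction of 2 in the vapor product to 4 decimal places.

Rachford–Rice: g(V/F) = Σ zᵢ(Kᵢ−1)/(1+V/F(Kᵢ−1)) = 0.
Feasibility: ΣzᵢKᵢ = 1.3296, Σzᵢ/Kᵢ = 1.0743 — both > 1, two phases present.
Newton iteration, V/F⁰ = 0.5:
  V/F = 0.5000: g = 0.10038, g' = -0.3644 → V/F = 0.7754
  V/F = 0.7754: g = 0.00434, g' = -0.3422 → V/F = 0.7881
Converged at V/F = 0.7881.
Compositions from xᵢ = zᵢ/(1+V/F(Kᵢ−1)), yᵢ = Kᵢxᵢ:
  1: x = 0.2867, y = 0.5792
  2: x = 0.7133, y = 0.4208

y_2 = 0.4208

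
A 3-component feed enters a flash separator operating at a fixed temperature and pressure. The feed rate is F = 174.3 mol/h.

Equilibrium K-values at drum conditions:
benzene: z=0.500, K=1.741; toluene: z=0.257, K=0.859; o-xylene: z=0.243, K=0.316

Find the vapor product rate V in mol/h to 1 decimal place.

V = 78.0 mol/h

Rachford–Rice: g(V/F) = Σ zᵢ(Kᵢ−1)/(1+V/F(Kᵢ−1)) = 0.
g(0) = ΣzᵢKᵢ − 1 = 0.168 and g(1) = 1 − Σzᵢ/Kᵢ = -0.355, so a root lies in (0, 1).
Iterate (Newton) starting at V/F = 0.5:
  V/F = 0.500: g = -0.0212, g' = -0.415 → V/F = 0.449
  V/F = 0.449: g = -0.0005, g' = -0.397 → V/F = 0.448
Converged at V/F = 0.448.
Then V = V/F·F = 0.4476·174.3 = 78.0 mol/h and L = F − V = 96.3 mol/h.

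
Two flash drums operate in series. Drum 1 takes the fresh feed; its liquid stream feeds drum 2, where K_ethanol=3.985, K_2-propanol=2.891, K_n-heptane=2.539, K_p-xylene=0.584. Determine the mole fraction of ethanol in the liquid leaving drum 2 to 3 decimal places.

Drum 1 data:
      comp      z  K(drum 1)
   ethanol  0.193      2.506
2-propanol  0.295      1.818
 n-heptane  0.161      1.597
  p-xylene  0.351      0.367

Drum 1:
Material balance + equilibrium reduce to Σ zᵢ(Kᵢ−1)/(1+ψ₁(Kᵢ−1)) = 0.
g(0) = ΣzᵢKᵢ − 1 = 0.406 and g(1) = 1 − Σzᵢ/Kᵢ = -0.296, so a root lies in (0, 1).
Iterate (Newton) starting at ψ₁ = 0.5:
  ψ₁ = 0.500: g = 0.0860, g' = -0.577 → ψ₁ = 0.649
  ψ₁ = 0.649: g = -0.0033, g' = -0.631 → ψ₁ = 0.644
Converged at ψ₁ = 0.644.
Drum-1 compositions:
  ethanol: x = 0.098, y = 0.246
  2-propanol: x = 0.193, y = 0.351
  n-heptane: x = 0.116, y = 0.186
  p-xylene: x = 0.592, y = 0.217
Drum-2 feed = drum-1 liquid: z₂ = (0.0980, 0.1932, 0.1163, 0.5925).
Drum 2:
Newton iteration, ψ₂⁰ = 0.6:
  ψ₂ = 0.600: g = 0.0406, g' = -0.520 → ψ₂ = 0.678
  ψ₂ = 0.678: g = 0.0011, g' = -0.493 → ψ₂ = 0.680
Converged at ψ₂ = 0.680.
  ethanol: x = 0.032, y = 0.129
  2-propanol: x = 0.085, y = 0.244
  n-heptane: x = 0.057, y = 0.144
  p-xylene: x = 0.826, y = 0.483

x_ethanol (drum 2) = 0.032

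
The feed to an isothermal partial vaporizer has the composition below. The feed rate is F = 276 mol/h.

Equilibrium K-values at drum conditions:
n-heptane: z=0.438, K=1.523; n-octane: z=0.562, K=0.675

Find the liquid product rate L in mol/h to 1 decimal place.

L = 200.6 mol/h

Rachford–Rice: g(ψ) = Σ zᵢ(Kᵢ−1)/(1+ψ(Kᵢ−1)) = 0.
Check two-phase: ΣzᵢKᵢ = 1.046 > 1 and Σzᵢ/Kᵢ = 1.120 > 1, so g(0) = 0.046 > 0 and g(1) = -0.120 < 0.
Binary case is linear: z₁(K₁−1)(1+ψ(K₂−1)) + z₂(K₂−1)(1+ψ(K₁−1)) = 0
⇒ ψ = [z₁(K₁−1)+z₂(K₂−1)] / [−(K₁−1)(K₂−1)] = 0.0464/0.1700 = 0.273
Then V = ψ·F = 0.2731·276 = 75.4 mol/h and L = F − V = 200.6 mol/h.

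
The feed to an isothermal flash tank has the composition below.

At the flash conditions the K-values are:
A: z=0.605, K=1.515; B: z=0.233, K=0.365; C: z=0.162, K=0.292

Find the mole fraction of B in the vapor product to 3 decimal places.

Material balance + equilibrium reduce to Σ zᵢ(Kᵢ−1)/(1+ψ(Kᵢ−1)) = 0.
Feasibility: ΣzᵢKᵢ = 1.049, Σzᵢ/Kᵢ = 1.592 — both > 1, two phases present.
Newton–Raphson from ψ = 0.5:
  ψ = 0.500: g = -0.1466, g' = -0.498 → ψ = 0.206
  ψ = 0.206: g = -0.0227, g' = -0.367 → ψ = 0.144
  ψ = 0.144: g = -0.0004, g' = -0.354 → ψ = 0.143
Converged at ψ = 0.143.
Compositions from xᵢ = zᵢ/(1+ψ(Kᵢ−1)), yᵢ = Kᵢxᵢ:
  A: x = 0.564, y = 0.854
  B: x = 0.256, y = 0.094
  C: x = 0.180, y = 0.053

y_B = 0.094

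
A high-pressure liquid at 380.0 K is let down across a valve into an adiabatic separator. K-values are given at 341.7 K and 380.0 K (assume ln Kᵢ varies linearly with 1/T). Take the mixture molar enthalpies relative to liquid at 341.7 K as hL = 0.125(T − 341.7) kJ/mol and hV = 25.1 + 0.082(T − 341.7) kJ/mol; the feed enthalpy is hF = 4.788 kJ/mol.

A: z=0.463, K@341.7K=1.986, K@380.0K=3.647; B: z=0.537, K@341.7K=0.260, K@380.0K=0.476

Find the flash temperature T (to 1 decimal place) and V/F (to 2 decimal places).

T = 345.9 K, V/F = 0.17

Adiabatic flash: solve Rachford–Rice at each trial T, then check hF = ψ·hV(T) + (1−ψ)·hL(T).
  T = 341.7 K: K = (1.986, 0.260), RR gives ψ = 0.081, H_out = 2.034 kJ/mol
  T = 380.0 K: K = (3.647, 0.476), RR gives ψ = 0.681, H_out = 20.752 kJ/mol
  T = 360.9 K: K = (2.737, 0.358), RR gives ψ = 0.412, H_out = 12.396 kJ/mol
  T = 351.3 K: K = (2.342, 0.306), RR gives ψ = 0.267, H_out = 7.797 kJ/mol
  T = 346.5 K: K = (2.159, 0.283), RR gives ψ = 0.182, H_out = 5.131 kJ/mol
  T = 344.1 K: K = (2.071, 0.271), RR gives ψ = 0.134, H_out = 3.649 kJ/mol
Linear interpolation between T = 344.1 (H_out = 3.649) and T = 346.5 (H_out = 5.131) on hF = 4.788 gives T ≈ 345.9 K, at which ψ = 0.17.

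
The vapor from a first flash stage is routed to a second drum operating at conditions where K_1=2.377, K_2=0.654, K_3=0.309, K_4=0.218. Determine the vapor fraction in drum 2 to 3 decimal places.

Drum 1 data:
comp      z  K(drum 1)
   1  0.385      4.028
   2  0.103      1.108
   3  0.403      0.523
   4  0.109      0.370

V/F (drum 2) = 0.454

Drum 1:
Let ψ₁ = V/F and solve Σ zᵢ(Kᵢ−1)/(1+ψ₁(Kᵢ−1)) = 0.
g(0) = ΣzᵢKᵢ − 1 = 0.916 and g(1) = 1 − Σzᵢ/Kᵢ = -0.254, so a root lies in (0, 1).
Newton–Raphson from ψ₁ = 0.55:
  ψ₁ = 0.550: g = 0.0822, g' = -0.768 → ψ₁ = 0.657
  ψ₁ = 0.657: g = 0.0032, g' = -0.716 → ψ₁ = 0.661
Converged at ψ₁ = 0.661.
Drum-1 compositions:
  1: x = 0.128, y = 0.516
  2: x = 0.096, y = 0.107
  3: x = 0.589, y = 0.308
  4: x = 0.187, y = 0.069
Drum-2 feed = drum-1 vapor: z₂ = (0.5164, 0.1065, 0.3079, 0.0691).
Drum 2:
Rachford–Rice: g(ψ₂) = Σ zᵢ(Kᵢ−1)/(1+ψ₂(Kᵢ−1)) = 0.
g(0) = ΣzᵢKᵢ − 1 = 0.407 and g(1) = 1 − Σzᵢ/Kᵢ = -0.694, so a root lies in (0, 1).
Newton iteration, ψ₂⁰ = 0.5:
  ψ₂ = 0.500: g = -0.0373, g' = -0.819 → ψ₂ = 0.454
Converged at ψ₂ = 0.454.
  1: x = 0.318, y = 0.755
  2: x = 0.126, y = 0.083
  3: x = 0.449, y = 0.139
  4: x = 0.107, y = 0.023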